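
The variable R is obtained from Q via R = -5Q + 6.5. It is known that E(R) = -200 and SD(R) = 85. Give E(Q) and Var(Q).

From R = -5Q + 6.5: E(R) = a·E(Q) + b, so E(Q) = (E(R) − b)/a = (-200 − 6.5)/(-5) = 41.3.
Var(R) = 85² = 7225.
Var(R) = a²·Var(Q), so Var(Q) = 7225/(-5)² = 289.

E(Q) = 41.3, Var(Q) = 289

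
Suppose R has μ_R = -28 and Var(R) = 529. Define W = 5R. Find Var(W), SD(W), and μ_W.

W = 5R is linear with a = 5, b = 0.
Var(W) = a²·Var(R) = 5²·529 = 13225.
SD(R) = √529 = 23.
SD(W) = |a|·SD(R) = |5|·23 = 115.
μ_W = a·μ_R + b = 5·(-28) = -140.

Var(W) = 13225, SD(W) = 115, μ_W = -140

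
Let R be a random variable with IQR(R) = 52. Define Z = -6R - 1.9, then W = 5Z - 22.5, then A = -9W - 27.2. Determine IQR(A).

IQR(Z) = |-6|·52 = 312.
IQR(W) = |5|·312 = 1560.
IQR(A) = |-9|·1560 = 14040.

IQR(A) = 14040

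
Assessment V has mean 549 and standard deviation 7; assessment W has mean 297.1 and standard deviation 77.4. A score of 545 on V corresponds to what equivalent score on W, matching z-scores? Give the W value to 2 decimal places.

W = 252.87

z = (545 − 549)/7 ≈ -0.5714.
W = 297.1 + z·77.4 = 297.1 + (545 − 549)·77.4/7 ≈ 252.87.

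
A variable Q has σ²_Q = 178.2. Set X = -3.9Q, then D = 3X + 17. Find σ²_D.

σ²_X = (-3.9)²·178.2 = 2710.422.
σ²_D = 3²·2710.422 = 24393.798.

σ²_D = 24393.798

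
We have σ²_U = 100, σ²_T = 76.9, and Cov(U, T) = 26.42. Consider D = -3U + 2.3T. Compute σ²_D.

σ²_D = a²·σ²_U + b²·σ²_T + 2ab·Cov(U, T) with a = -3, b = 2.3.
= (-3)²·100 + 2.3²·76.9 + 2·(-3)·2.3·26.42
= 900 + 406.801 + (-364.596) = 942.205.

σ²_D = 942.205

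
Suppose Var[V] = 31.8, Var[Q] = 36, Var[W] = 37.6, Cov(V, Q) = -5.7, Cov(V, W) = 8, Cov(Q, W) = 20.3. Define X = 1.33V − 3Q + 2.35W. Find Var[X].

Var[X] = a²·Var[V] + b²·Var[Q] + c²·Var[W] + 2ab·Cov(V, Q) + 2ac·Cov(V, W) + 2bc·Cov(Q, W), with a = 1.33, b = -3, c = 2.35.
= 56.25102 + 324 + 207.646 + 45.486 + 50.008 + (-286.23)
= 397.16102.

Var[X] = 397.16102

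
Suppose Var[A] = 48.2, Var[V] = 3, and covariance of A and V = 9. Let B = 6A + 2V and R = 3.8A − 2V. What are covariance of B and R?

covariance of B and R = 1047.36

By bilinearity, covariance of B and R = ac·Var[A] + bd·Var[V] + (ad+bc)·covariance of A and V, with a=6, b=2, c=3.8, d=-2.
ac·Var[A] = 6·3.8·48.2 = 1098.96
bd·Var[V] = 2·(-2)·3 = -12
(ad+bc)·covariance of A and V = (-4.4)·9 = -39.6
covariance of B and R = 1098.96 + (-12) + (-39.6) = 1047.36.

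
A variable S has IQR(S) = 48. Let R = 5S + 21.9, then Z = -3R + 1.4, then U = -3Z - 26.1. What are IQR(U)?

IQR(R) = |5|·48 = 240.
IQR(Z) = |-3|·240 = 720.
IQR(U) = |-3|·720 = 2160.

IQR(U) = 2160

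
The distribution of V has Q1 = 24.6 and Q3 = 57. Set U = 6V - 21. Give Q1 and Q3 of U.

Q1(U) = 126.6, Q3(U) = 321

a = 6 > 0: Q1(U) = a·Q1(V)+b = 126.6, Q3(U) = a·Q3(V)+b = 321.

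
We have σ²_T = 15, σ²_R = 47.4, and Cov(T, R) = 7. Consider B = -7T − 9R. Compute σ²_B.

σ²_B = 5456.4

σ²_B = a²·σ²_T + b²·σ²_R + 2ab·Cov(T, R) with a = -7, b = -9.
= (-7)²·15 + (-9)²·47.4 + 2·(-7)·(-9)·7
= 735 + 3839.4 + 882 = 5456.4.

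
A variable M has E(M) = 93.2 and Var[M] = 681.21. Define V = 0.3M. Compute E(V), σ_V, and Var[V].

E(V) = 27.96, σ_V = 7.83, Var[V] = 61.3089

V = 0.3M is linear with a = 0.3, b = 0.
E(V) = a·E(M) + b = 0.3·93.2 = 27.96.
σ_M = √681.21 = 26.1.
σ_V = |a|·σ_M = |0.3|·26.1 = 7.83.
Var[V] = a²·Var[M] = 0.3²·681.21 = 61.3089.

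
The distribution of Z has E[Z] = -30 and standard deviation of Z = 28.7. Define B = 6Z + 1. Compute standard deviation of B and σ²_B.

standard deviation of B = 172.2, σ²_B = 29652.84

B = 6Z + 1 is linear with a = 6, b = 1.
standard deviation of B = |a|·standard deviation of Z = |6|·28.7 = 172.2.
σ²_Z = 28.7² = 823.69.
σ²_B = a²·σ²_Z = 6²·823.69 = 29652.84 (the additive constant 1 does not affect variance).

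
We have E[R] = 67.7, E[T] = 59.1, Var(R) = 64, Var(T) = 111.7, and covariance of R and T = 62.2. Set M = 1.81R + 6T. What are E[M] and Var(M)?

E[M] = 477.137, Var(M) = 5581.8544

E[M] = 1.81·E[R] + 6·E[T] = 1.81·67.7 + 6·59.1 = 477.137.
Var(M) = a²·Var(R) + b²·Var(T) + 2ab·covariance of R and T with a = 1.81, b = 6.
= 1.81²·64 + 6²·111.7 + 2·1.81·6·62.2
= 209.6704 + 4021.2 + 1350.984 = 5581.8544.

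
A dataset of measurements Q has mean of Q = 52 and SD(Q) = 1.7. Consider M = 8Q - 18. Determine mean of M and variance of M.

M = 8Q - 18 is linear with a = 8, b = -18.
mean of M = a·mean of Q + b = 8·52 + (-18) = 398.
variance of Q = 1.7² = 2.89.
variance of M = a²·variance of Q = 8²·2.89 = 184.96 (the additive constant -18 does not affect variance).

mean of M = 398, variance of M = 184.96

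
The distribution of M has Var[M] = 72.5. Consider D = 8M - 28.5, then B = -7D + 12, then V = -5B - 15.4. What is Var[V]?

Var[D] = 8²·72.5 = 4640.
Var[B] = (-7)²·4640 = 227360.
Var[V] = (-5)²·227360 = 5684000.

Var[V] = 5684000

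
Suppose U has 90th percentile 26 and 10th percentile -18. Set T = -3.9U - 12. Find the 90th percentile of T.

Since a = -3.9 < 0 the transformation is decreasing, reversing order: the 90th percentile of T corresponds to the 10th percentile of U.
So P_{90}(T) = a·P_{10}(U) + b = (-3.9)·(-18) + (-12) = 58.2.

90th percentile of T = 58.2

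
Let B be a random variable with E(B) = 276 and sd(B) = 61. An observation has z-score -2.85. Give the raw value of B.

B = E(B) + z·sd(B) = 276 + (-2.85)·61 = 102.15.

B = 102.15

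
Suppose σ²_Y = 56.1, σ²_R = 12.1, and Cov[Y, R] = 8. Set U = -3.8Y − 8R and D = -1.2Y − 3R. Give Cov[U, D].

Cov[U, D] = 714.216

By bilinearity, Cov[U, D] = ac·σ²_Y + bd·σ²_R + (ad+bc)·Cov[Y, R], with a=-3.8, b=-8, c=-1.2, d=-3.
ac·σ²_Y = (-3.8)·(-1.2)·56.1 = 255.816
bd·σ²_R = (-8)·(-3)·12.1 = 290.4
(ad+bc)·Cov[Y, R] = (21)·8 = 168
Cov[U, D] = 255.816 + 290.4 + 168 = 714.216.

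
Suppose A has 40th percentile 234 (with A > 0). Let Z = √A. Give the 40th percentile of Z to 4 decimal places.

40th percentile of Z = 15.2971

√A is increasing, so P_{40}(Z) = g(P_{40}(A)) ≈ 15.2971.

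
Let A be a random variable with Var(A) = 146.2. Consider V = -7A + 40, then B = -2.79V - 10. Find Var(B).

Var(B) = 55763.73558

Var(V) = (-7)²·146.2 = 7163.8.
Var(B) = (-2.79)²·7163.8 = 55763.73558.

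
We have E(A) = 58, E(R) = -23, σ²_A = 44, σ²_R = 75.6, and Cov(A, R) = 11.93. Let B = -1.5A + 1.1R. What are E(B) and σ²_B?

E(B) = -112.3, σ²_B = 151.107

E(B) = (-1.5)·E(A) + 1.1·E(R) = (-1.5)·58 + 1.1·(-23) = -112.3.
σ²_B = a²·σ²_A + b²·σ²_R + 2ab·Cov(A, R) with a = -1.5, b = 1.1.
= (-1.5)²·44 + 1.1²·75.6 + 2·(-1.5)·1.1·11.93
= 99 + 91.476 + (-39.369) = 151.107.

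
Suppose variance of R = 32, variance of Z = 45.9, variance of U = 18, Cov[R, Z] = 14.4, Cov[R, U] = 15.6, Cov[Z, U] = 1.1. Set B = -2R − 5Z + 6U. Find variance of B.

variance of B = 1771.1

variance of B = a²·variance of R + b²·variance of Z + c²·variance of U + 2ab·Cov[R, Z] + 2ac·Cov[R, U] + 2bc·Cov[Z, U], with a = -2, b = -5, c = 6.
= 128 + 1147.5 + 648 + 288 + (-374.4) + (-66)
= 1771.1.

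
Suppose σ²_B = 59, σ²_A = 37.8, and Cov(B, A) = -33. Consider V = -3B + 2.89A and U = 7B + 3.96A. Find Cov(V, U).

Cov(V, U) = -1081.95168

By bilinearity, Cov(V, U) = ac·σ²_B + bd·σ²_A + (ad+bc)·Cov(B, A), with a=-3, b=2.89, c=7, d=3.96.
ac·σ²_B = (-3)·7·59 = -1239
bd·σ²_A = 2.89·3.96·37.8 = 432.59832
(ad+bc)·Cov(B, A) = (8.35)·(-33) = -275.55
Cov(V, U) = -1239 + 432.59832 + (-275.55) = -1081.95168.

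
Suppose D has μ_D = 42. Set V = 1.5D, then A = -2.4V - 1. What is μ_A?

μ_V = 1.5·42 = 63.
μ_A = (-2.4)·63 + (-1) = -152.2.

μ_A = -152.2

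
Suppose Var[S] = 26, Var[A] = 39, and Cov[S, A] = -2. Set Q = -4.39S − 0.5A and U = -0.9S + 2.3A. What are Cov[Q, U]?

By bilinearity, Cov[Q, U] = ac·Var[S] + bd·Var[A] + (ad+bc)·Cov[S, A], with a=-4.39, b=-0.5, c=-0.9, d=2.3.
ac·Var[S] = (-4.39)·(-0.9)·26 = 102.726
bd·Var[A] = (-0.5)·2.3·39 = -44.85
(ad+bc)·Cov[S, A] = (-9.647)·(-2) = 19.294
Cov[Q, U] = 102.726 + (-44.85) + 19.294 = 77.17.

Cov[Q, U] = 77.17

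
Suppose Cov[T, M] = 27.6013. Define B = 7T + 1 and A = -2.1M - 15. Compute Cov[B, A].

Cov[B, A] = -405.73911

Cov[B, A] = a·c·Cov[T, M] = 7·(-2.1)·27.6013 = -405.73911. Additive constants drop out.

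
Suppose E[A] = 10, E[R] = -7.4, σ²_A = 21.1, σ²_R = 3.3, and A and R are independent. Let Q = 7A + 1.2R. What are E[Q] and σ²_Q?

E[Q] = 7·E[A] + 1.2·E[R] = 7·10 + 1.2·(-7.4) = 61.12.
σ²_Q = a²·σ²_A + b²·σ²_R + 2ab·covariance of A and R with a = 7, b = 1.2.
Independence gives covariance of A and R = 0.
= 7²·21.1 + 1.2²·3.3 + 2·7·1.2·0
= 1033.9 + 4.752 + 0 = 1038.652.

E[Q] = 61.12, σ²_Q = 1038.652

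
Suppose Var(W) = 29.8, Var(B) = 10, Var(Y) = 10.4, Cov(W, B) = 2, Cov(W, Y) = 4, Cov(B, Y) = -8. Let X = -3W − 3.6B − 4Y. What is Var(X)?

Var(X) = a²·Var(W) + b²·Var(B) + c²·Var(Y) + 2ab·Cov(W, B) + 2ac·Cov(W, Y) + 2bc·Cov(B, Y), with a = -3, b = -3.6, c = -4.
= 268.2 + 129.6 + 166.4 + 43.2 + 96 + (-230.4)
= 473.

Var(X) = 473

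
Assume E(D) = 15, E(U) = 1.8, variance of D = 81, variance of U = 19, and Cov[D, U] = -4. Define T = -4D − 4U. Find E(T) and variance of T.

E(T) = -67.2, variance of T = 1472

E(T) = (-4)·E(D) + (-4)·E(U) = (-4)·15 + (-4)·1.8 = -67.2.
variance of T = a²·variance of D + b²·variance of U + 2ab·Cov[D, U] with a = -4, b = -4.
= (-4)²·81 + (-4)²·19 + 2·(-4)·(-4)·(-4)
= 1296 + 304 + (-128) = 1472.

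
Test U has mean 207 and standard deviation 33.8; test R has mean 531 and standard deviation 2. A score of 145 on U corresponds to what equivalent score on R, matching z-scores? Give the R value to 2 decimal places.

z = (145 − 207)/33.8 ≈ -1.8343.
R = 531 + z·2 = 531 + (145 − 207)·2/33.8 ≈ 527.33.

R = 527.33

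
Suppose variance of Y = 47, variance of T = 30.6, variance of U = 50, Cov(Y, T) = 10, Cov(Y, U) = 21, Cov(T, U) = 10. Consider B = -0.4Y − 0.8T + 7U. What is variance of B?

variance of B = 2253.904

variance of B = a²·variance of Y + b²·variance of T + c²·variance of U + 2ab·Cov(Y, T) + 2ac·Cov(Y, U) + 2bc·Cov(T, U), with a = -0.4, b = -0.8, c = 7.
= 7.52 + 19.584 + 2450 + 6.4 + (-117.6) + (-112)
= 2253.904.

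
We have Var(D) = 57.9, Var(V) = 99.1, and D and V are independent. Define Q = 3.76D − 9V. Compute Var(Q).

Var(Q) = 8845.66704

Var(Q) = a²·Var(D) + b²·Var(V) + 2ab·Cov(D, V) with a = 3.76, b = -9.
Independence gives Cov(D, V) = 0.
= 3.76²·57.9 + (-9)²·99.1 + 2·3.76·(-9)·0
= 818.56704 + 8027.1 + 0 = 8845.66704.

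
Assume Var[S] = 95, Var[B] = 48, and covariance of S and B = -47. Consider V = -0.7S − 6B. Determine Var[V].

Var[V] = 1379.75

Var[V] = a²·Var[S] + b²·Var[B] + 2ab·covariance of S and B with a = -0.7, b = -6.
= (-0.7)²·95 + (-6)²·48 + 2·(-0.7)·(-6)·(-47)
= 46.55 + 1728 + (-394.8) = 1379.75.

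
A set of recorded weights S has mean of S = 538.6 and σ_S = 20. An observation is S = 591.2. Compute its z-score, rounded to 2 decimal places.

z = 2.63

z = (S − mean of S) / σ_S = (591.2 − 538.6) / 20 = 2.63.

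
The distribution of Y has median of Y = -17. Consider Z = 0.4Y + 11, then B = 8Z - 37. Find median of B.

median of B = -3.4

median of Z = 0.4·(-17) + 11 = 4.2.
median of B = 8·4.2 + (-37) = -3.4.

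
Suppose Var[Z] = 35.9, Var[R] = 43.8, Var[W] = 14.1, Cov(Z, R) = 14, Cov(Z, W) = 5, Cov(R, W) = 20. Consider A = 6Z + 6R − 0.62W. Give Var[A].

Var[A] = 3696.62004

Var[A] = a²·Var[Z] + b²·Var[R] + c²·Var[W] + 2ab·Cov(Z, R) + 2ac·Cov(Z, W) + 2bc·Cov(R, W), with a = 6, b = 6, c = -0.62.
= 1292.4 + 1576.8 + 5.42004 + 1008 + (-37.2) + (-148.8)
= 3696.62004.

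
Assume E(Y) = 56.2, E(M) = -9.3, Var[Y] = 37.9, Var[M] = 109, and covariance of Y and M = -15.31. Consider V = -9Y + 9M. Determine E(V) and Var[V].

E(V) = (-9)·E(Y) + 9·E(M) = (-9)·56.2 + 9·(-9.3) = -589.5.
Var[V] = a²·Var[Y] + b²·Var[M] + 2ab·covariance of Y and M with a = -9, b = 9.
= (-9)²·37.9 + 9²·109 + 2·(-9)·9·(-15.31)
= 3069.9 + 8829 + 2480.22 = 14379.12.

E(V) = -589.5, Var[V] = 14379.12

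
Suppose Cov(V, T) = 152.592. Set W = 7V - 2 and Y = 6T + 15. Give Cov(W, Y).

Cov(W, Y) = 6408.864

Cov(W, Y) = a·c·Cov(V, T) = 7·6·152.592 = 6408.864. Additive constants drop out.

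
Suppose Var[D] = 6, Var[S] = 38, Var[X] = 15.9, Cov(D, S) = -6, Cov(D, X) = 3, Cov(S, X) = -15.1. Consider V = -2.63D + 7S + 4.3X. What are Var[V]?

Var[V] = a²·Var[D] + b²·Var[S] + c²·Var[X] + 2ab·Cov(D, S) + 2ac·Cov(D, X) + 2bc·Cov(S, X), with a = -2.63, b = 7, c = 4.3.
= 41.5014 + 1862 + 293.991 + 220.92 + (-67.854) + (-909.02)
= 1441.5384.

Var[V] = 1441.5384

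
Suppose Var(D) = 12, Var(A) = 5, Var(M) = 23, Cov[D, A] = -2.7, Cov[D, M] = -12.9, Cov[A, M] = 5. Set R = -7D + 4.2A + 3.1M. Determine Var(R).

Var(R) = a²·Var(D) + b²·Var(A) + c²·Var(M) + 2ab·Cov[D, A] + 2ac·Cov[D, M] + 2bc·Cov[A, M], with a = -7, b = 4.2, c = 3.1.
= 588 + 88.2 + 221.03 + 158.76 + 559.86 + 130.2
= 1746.05.

Var(R) = 1746.05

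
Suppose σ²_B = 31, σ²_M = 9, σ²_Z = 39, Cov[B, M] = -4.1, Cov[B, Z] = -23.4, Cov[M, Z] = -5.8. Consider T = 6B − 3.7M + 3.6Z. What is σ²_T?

σ²_T = a²·σ²_B + b²·σ²_M + c²·σ²_Z + 2ab·Cov[B, M] + 2ac·Cov[B, Z] + 2bc·Cov[M, Z], with a = 6, b = -3.7, c = 3.6.
= 1116 + 123.21 + 505.44 + 182.04 + (-1010.88) + 154.512
= 1070.322.

σ²_T = 1070.322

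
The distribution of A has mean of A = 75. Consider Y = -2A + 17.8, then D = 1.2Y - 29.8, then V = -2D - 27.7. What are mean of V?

mean of Y = (-2)·75 + 17.8 = -132.2.
mean of D = 1.2·(-132.2) + (-29.8) = -188.44.
mean of V = (-2)·(-188.44) + (-27.7) = 349.18.

mean of V = 349.18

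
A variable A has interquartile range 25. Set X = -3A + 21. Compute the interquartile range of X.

Under X = aA + b, IQR(X) = |a|·IQR(A) = |-3|·25 = 75 (shifts cancel; spread scales by |a|).

IQR(X) = 75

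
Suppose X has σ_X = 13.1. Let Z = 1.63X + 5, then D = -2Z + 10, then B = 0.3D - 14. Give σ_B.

σ_B = 12.8118

σ_Z = |1.63|·13.1 = 21.353.
σ_D = |-2|·21.353 = 42.706.
σ_B = |0.3|·42.706 = 12.8118.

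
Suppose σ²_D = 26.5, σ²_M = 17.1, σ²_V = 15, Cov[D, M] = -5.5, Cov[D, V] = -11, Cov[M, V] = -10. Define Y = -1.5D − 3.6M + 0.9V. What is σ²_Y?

σ²_Y = 328.491

σ²_Y = a²·σ²_D + b²·σ²_M + c²·σ²_V + 2ab·Cov[D, M] + 2ac·Cov[D, V] + 2bc·Cov[M, V], with a = -1.5, b = -3.6, c = 0.9.
= 59.625 + 221.616 + 12.15 + (-59.4) + 29.7 + 64.8
= 328.491.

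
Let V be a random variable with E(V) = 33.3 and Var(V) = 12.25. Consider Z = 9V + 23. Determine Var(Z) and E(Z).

Var(Z) = 992.25, E(Z) = 322.7

Z = 9V + 23 is linear with a = 9, b = 23.
Var(Z) = a²·Var(V) = 9²·12.25 = 992.25 (the additive constant 23 does not affect variance).
E(Z) = a·E(V) + b = 9·33.3 + 23 = 322.7.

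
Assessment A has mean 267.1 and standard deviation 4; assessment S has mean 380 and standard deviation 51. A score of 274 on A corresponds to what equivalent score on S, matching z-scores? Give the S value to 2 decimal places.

S = 467.98

z = (274 − 267.1)/4 = 1.725.
S = 380 + z·51 = 380 + (274 − 267.1)·51/4 ≈ 467.98.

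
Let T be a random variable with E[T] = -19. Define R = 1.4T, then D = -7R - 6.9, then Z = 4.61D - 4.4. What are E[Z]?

E[Z] = 822.173

E[R] = 1.4·(-19) = -26.6.
E[D] = (-7)·(-26.6) + (-6.9) = 179.3.
E[Z] = 4.61·179.3 + (-4.4) = 822.173.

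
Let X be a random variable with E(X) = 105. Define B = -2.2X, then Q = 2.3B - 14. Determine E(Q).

E(Q) = -545.3

E(B) = (-2.2)·105 = -231.
E(Q) = 2.3·(-231) + (-14) = -545.3.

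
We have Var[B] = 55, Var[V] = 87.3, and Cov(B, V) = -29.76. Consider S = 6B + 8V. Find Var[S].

Var[S] = 4710.24

Var[S] = a²·Var[B] + b²·Var[V] + 2ab·Cov(B, V) with a = 6, b = 8.
= 6²·55 + 8²·87.3 + 2·6·8·(-29.76)
= 1980 + 5587.2 + (-2856.96) = 4710.24.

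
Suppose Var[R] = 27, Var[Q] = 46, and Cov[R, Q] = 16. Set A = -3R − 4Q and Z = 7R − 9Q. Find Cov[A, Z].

Cov[A, Z] = 1073

By bilinearity, Cov[A, Z] = ac·Var[R] + bd·Var[Q] + (ad+bc)·Cov[R, Q], with a=-3, b=-4, c=7, d=-9.
ac·Var[R] = (-3)·7·27 = -567
bd·Var[Q] = (-4)·(-9)·46 = 1656
(ad+bc)·Cov[R, Q] = (-1)·16 = -16
Cov[A, Z] = -567 + 1656 + (-16) = 1073.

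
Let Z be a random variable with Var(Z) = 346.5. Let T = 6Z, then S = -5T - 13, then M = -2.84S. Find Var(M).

Var(T) = 6²·346.5 = 12474.
Var(S) = (-5)²·12474 = 311850.
Var(M) = (-2.84)²·311850 = 2515257.36.

Var(M) = 2515257.36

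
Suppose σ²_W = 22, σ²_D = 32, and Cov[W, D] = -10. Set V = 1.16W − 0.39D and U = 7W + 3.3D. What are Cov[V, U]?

Cov[V, U] = 126.476

By bilinearity, Cov[V, U] = ac·σ²_W + bd·σ²_D + (ad+bc)·Cov[W, D], with a=1.16, b=-0.39, c=7, d=3.3.
ac·σ²_W = 1.16·7·22 = 178.64
bd·σ²_D = (-0.39)·3.3·32 = -41.184
(ad+bc)·Cov[W, D] = (1.098)·(-10) = -10.98
Cov[V, U] = 178.64 + (-41.184) + (-10.98) = 126.476.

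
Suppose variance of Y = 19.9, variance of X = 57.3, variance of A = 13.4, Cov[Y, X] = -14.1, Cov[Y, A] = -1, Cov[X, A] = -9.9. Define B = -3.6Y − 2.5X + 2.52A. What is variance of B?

variance of B = 590.20836

variance of B = a²·variance of Y + b²·variance of X + c²·variance of A + 2ab·Cov[Y, X] + 2ac·Cov[Y, A] + 2bc·Cov[X, A], with a = -3.6, b = -2.5, c = 2.52.
= 257.904 + 358.125 + 85.09536 + (-253.8) + 18.144 + 124.74
= 590.20836.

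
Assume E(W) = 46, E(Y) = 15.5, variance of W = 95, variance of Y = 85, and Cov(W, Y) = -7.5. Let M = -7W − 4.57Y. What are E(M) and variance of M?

E(M) = -392.835, variance of M = 5950.3665

E(M) = (-7)·E(W) + (-4.57)·E(Y) = (-7)·46 + (-4.57)·15.5 = -392.835.
variance of M = a²·variance of W + b²·variance of Y + 2ab·Cov(W, Y) with a = -7, b = -4.57.
= (-7)²·95 + (-4.57)²·85 + 2·(-7)·(-4.57)·(-7.5)
= 4655 + 1775.2165 + (-479.85) = 5950.3665.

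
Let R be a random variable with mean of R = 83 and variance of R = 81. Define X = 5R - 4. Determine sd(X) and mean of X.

sd(X) = 45, mean of X = 411

X = 5R - 4 is linear with a = 5, b = -4.
sd(R) = √81 = 9.
sd(X) = |a|·sd(R) = |5|·9 = 45.
mean of X = a·mean of R + b = 5·83 + (-4) = 411.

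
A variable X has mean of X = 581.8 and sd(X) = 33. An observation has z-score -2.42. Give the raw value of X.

X = 501.94

X = mean of X + z·sd(X) = 581.8 + (-2.42)·33 = 501.94.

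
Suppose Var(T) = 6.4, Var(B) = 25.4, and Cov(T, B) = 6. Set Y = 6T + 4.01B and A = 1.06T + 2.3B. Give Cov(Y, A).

Cov(Y, A) = 383.2718

By bilinearity, Cov(Y, A) = ac·Var(T) + bd·Var(B) + (ad+bc)·Cov(T, B), with a=6, b=4.01, c=1.06, d=2.3.
ac·Var(T) = 6·1.06·6.4 = 40.704
bd·Var(B) = 4.01·2.3·25.4 = 234.2642
(ad+bc)·Cov(T, B) = (18.0506)·6 = 108.3036
Cov(Y, A) = 40.704 + 234.2642 + 108.3036 = 383.2718.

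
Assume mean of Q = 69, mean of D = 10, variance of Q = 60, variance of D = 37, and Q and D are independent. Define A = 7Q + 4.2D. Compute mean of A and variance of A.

mean of A = 525, variance of A = 3592.68

mean of A = 7·mean of Q + 4.2·mean of D = 7·69 + 4.2·10 = 525.
variance of A = a²·variance of Q + b²·variance of D + 2ab·Cov(Q, D) with a = 7, b = 4.2.
Independence gives Cov(Q, D) = 0.
= 7²·60 + 4.2²·37 + 2·7·4.2·0
= 2940 + 652.68 + 0 = 3592.68.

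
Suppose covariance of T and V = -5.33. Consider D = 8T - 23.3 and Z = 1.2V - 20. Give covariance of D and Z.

covariance of D and Z = -51.168

covariance of D and Z = a·c·covariance of T and V = 8·1.2·(-5.33) = -51.168. Additive constants drop out.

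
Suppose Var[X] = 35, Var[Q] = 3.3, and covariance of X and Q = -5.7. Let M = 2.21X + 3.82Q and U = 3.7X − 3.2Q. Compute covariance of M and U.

covariance of M and U = 205.6024

By bilinearity, covariance of M and U = ac·Var[X] + bd·Var[Q] + (ad+bc)·covariance of X and Q, with a=2.21, b=3.82, c=3.7, d=-3.2.
ac·Var[X] = 2.21·3.7·35 = 286.195
bd·Var[Q] = 3.82·(-3.2)·3.3 = -40.3392
(ad+bc)·covariance of X and Q = (7.062)·(-5.7) = -40.2534
covariance of M and U = 286.195 + (-40.3392) + (-40.2534) = 205.6024.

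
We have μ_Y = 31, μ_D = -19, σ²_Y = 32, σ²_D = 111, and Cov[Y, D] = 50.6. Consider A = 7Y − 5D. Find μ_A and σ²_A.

μ_A = 312, σ²_A = 801

μ_A = 7·μ_Y + (-5)·μ_D = 7·31 + (-5)·(-19) = 312.
σ²_A = a²·σ²_Y + b²·σ²_D + 2ab·Cov[Y, D] with a = 7, b = -5.
= 7²·32 + (-5)²·111 + 2·7·(-5)·50.6
= 1568 + 2775 + (-3542) = 801.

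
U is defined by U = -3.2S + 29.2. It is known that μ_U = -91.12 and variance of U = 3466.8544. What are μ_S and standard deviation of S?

From U = -3.2S + 29.2: μ_U = a·μ_S + b, so μ_S = (μ_U − b)/a = (-91.12 − 29.2)/(-3.2) = 37.6.
standard deviation of U = √3466.8544 = 58.88.
standard deviation of U = |a|·standard deviation of S, so standard deviation of S = 58.88/|-3.2| = 18.4.

μ_S = 37.6, standard deviation of S = 18.4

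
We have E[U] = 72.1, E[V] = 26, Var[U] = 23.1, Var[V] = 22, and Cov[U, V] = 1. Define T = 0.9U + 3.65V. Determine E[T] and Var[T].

E[T] = 0.9·E[U] + 3.65·E[V] = 0.9·72.1 + 3.65·26 = 159.79.
Var[T] = a²·Var[U] + b²·Var[V] + 2ab·Cov[U, V] with a = 0.9, b = 3.65.
= 0.9²·23.1 + 3.65²·22 + 2·0.9·3.65·1
= 18.711 + 293.095 + 6.57 = 318.376.

E[T] = 159.79, Var[T] = 318.376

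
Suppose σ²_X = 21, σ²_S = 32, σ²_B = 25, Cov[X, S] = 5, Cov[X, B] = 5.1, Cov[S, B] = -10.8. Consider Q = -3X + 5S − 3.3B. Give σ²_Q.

σ²_Q = 1568.63

σ²_Q = a²·σ²_X + b²·σ²_S + c²·σ²_B + 2ab·Cov[X, S] + 2ac·Cov[X, B] + 2bc·Cov[S, B], with a = -3, b = 5, c = -3.3.
= 189 + 800 + 272.25 + (-150) + 100.98 + 356.4
= 1568.63.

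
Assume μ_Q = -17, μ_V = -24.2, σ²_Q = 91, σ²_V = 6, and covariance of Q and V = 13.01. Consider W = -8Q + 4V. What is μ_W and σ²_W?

μ_W = 39.2, σ²_W = 5087.36

μ_W = (-8)·μ_Q + 4·μ_V = (-8)·(-17) + 4·(-24.2) = 39.2.
σ²_W = a²·σ²_Q + b²·σ²_V + 2ab·covariance of Q and V with a = -8, b = 4.
= (-8)²·91 + 4²·6 + 2·(-8)·4·13.01
= 5824 + 96 + (-832.64) = 5087.36.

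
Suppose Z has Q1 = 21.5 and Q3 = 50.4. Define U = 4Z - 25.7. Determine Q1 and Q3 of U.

a = 4 > 0: Q1(U) = a·Q1(Z)+b = 60.3, Q3(U) = a·Q3(Z)+b = 175.9.

Q1(U) = 60.3, Q3(U) = 175.9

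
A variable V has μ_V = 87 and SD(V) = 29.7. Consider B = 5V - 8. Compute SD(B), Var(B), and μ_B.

B = 5V - 8 is linear with a = 5, b = -8.
SD(B) = |a|·SD(V) = |5|·29.7 = 148.5.
Var(V) = 29.7² = 882.09.
Var(B) = a²·Var(V) = 5²·882.09 = 22052.25 (the additive constant -8 does not affect variance).
μ_B = a·μ_V + b = 5·87 + (-8) = 427.

SD(B) = 148.5, Var(B) = 22052.25, μ_B = 427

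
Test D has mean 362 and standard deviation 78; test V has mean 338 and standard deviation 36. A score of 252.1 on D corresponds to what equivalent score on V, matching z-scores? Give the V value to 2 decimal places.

V = 287.28

z = (252.1 − 362)/78 ≈ -1.409.
V = 338 + z·36 = 338 + (252.1 − 362)·36/78 ≈ 287.28.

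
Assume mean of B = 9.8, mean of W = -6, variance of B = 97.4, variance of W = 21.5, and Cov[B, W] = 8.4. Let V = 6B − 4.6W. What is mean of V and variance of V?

mean of V = 6·mean of B + (-4.6)·mean of W = 6·9.8 + (-4.6)·(-6) = 86.4.
variance of V = a²·variance of B + b²·variance of W + 2ab·Cov[B, W] with a = 6, b = -4.6.
= 6²·97.4 + (-4.6)²·21.5 + 2·6·(-4.6)·8.4
= 3506.4 + 454.94 + (-463.68) = 3497.66.

mean of V = 86.4, variance of V = 3497.66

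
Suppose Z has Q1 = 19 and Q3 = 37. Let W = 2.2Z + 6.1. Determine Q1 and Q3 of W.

Q1(W) = 47.9, Q3(W) = 87.5

a = 2.2 > 0: Q1(W) = a·Q1(Z)+b = 47.9, Q3(W) = a·Q3(Z)+b = 87.5.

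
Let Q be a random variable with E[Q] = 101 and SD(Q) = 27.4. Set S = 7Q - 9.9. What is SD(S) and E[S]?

SD(S) = 191.8, E[S] = 697.1

S = 7Q - 9.9 is linear with a = 7, b = -9.9.
SD(S) = |a|·SD(Q) = |7|·27.4 = 191.8.
E[S] = a·E[Q] + b = 7·101 + (-9.9) = 697.1.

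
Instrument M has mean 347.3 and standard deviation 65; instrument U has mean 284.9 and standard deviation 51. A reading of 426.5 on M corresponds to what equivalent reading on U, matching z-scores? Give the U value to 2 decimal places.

U = 347.04

z = (426.5 − 347.3)/65 ≈ 1.2185.
U = 284.9 + z·51 = 284.9 + (426.5 − 347.3)·51/65 ≈ 347.04.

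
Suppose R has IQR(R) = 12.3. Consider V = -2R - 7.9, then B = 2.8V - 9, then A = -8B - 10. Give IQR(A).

IQR(A) = 551.04

IQR(V) = |-2|·12.3 = 24.6.
IQR(B) = |2.8|·24.6 = 68.88.
IQR(A) = |-8|·68.88 = 551.04.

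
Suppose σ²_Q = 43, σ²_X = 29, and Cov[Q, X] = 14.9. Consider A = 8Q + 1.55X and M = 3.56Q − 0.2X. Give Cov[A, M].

Cov[A, M] = 1274.0282

By bilinearity, Cov[A, M] = ac·σ²_Q + bd·σ²_X + (ad+bc)·Cov[Q, X], with a=8, b=1.55, c=3.56, d=-0.2.
ac·σ²_Q = 8·3.56·43 = 1224.64
bd·σ²_X = 1.55·(-0.2)·29 = -8.99
(ad+bc)·Cov[Q, X] = (3.918)·14.9 = 58.3782
Cov[A, M] = 1224.64 + (-8.99) + 58.3782 = 1274.0282.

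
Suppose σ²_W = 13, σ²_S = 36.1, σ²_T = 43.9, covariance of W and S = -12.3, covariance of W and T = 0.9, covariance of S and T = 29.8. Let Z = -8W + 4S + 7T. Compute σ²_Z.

σ²_Z = a²·σ²_W + b²·σ²_S + c²·σ²_T + 2ab·covariance of W and S + 2ac·covariance of W and T + 2bc·covariance of S and T, with a = -8, b = 4, c = 7.
= 832 + 577.6 + 2151.1 + 787.2 + (-100.8) + 1668.8
= 5915.9.

σ²_Z = 5915.9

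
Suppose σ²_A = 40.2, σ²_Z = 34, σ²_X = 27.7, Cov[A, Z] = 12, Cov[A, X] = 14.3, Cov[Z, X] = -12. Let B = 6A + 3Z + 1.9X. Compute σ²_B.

σ²_B = 2474.437

σ²_B = a²·σ²_A + b²·σ²_Z + c²·σ²_X + 2ab·Cov[A, Z] + 2ac·Cov[A, X] + 2bc·Cov[Z, X], with a = 6, b = 3, c = 1.9.
= 1447.2 + 306 + 99.997 + 432 + 326.04 + (-136.8)
= 2474.437.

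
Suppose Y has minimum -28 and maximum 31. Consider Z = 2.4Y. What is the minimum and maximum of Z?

a = 2.4 > 0, so min(Z) = a·min(Y)+b = 2.4·(-28) = -67.2 and max(Z) = 2.4·31 = 74.4.

min(Z) = -67.2, max(Z) = 74.4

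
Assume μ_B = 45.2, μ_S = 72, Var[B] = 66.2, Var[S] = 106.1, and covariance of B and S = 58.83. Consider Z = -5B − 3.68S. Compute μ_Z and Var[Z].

μ_Z = (-5)·μ_B + (-3.68)·μ_S = (-5)·45.2 + (-3.68)·72 = -490.96.
Var[Z] = a²·Var[B] + b²·Var[S] + 2ab·covariance of B and S with a = -5, b = -3.68.
= (-5)²·66.2 + (-3.68)²·106.1 + 2·(-5)·(-3.68)·58.83
= 1655 + 1436.84864 + 2164.944 = 5256.79264.

μ_Z = -490.96, Var[Z] = 5256.79264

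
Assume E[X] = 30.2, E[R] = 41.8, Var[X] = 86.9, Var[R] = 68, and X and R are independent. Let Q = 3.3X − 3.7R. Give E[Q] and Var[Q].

E[Q] = -55, Var[Q] = 1877.261

E[Q] = 3.3·E[X] + (-3.7)·E[R] = 3.3·30.2 + (-3.7)·41.8 = -55.
Var[Q] = a²·Var[X] + b²·Var[R] + 2ab·Cov[X, R] with a = 3.3, b = -3.7.
Independence gives Cov[X, R] = 0.
= 3.3²·86.9 + (-3.7)²·68 + 2·3.3·(-3.7)·0
= 946.341 + 930.92 + 0 = 1877.261.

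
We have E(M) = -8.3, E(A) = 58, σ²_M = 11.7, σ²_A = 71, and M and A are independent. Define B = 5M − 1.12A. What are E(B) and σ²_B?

E(B) = 5·E(M) + (-1.12)·E(A) = 5·(-8.3) + (-1.12)·58 = -106.46.
σ²_B = a²·σ²_M + b²·σ²_A + 2ab·Cov(M, A) with a = 5, b = -1.12.
Independence gives Cov(M, A) = 0.
= 5²·11.7 + (-1.12)²·71 + 2·5·(-1.12)·0
= 292.5 + 89.0624 + 0 = 381.5624.

E(B) = -106.46, σ²_B = 381.5624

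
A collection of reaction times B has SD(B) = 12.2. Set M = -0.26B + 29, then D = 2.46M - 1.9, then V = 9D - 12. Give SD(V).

SD(V) = 70.22808

SD(M) = |-0.26|·12.2 = 3.172.
SD(D) = |2.46|·3.172 = 7.80312.
SD(V) = |9|·7.80312 = 70.22808.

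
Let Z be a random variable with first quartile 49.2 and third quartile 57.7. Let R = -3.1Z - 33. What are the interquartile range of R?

IQR of Z = Q3 − Q1 = 57.7 − 49.2 = 8.5.
Under R = aZ + b, IQR(R) = |a|·IQR(Z) = |-3.1|·8.5 = 26.35 (shifts cancel; spread scales by |a|).

IQR(R) = 26.35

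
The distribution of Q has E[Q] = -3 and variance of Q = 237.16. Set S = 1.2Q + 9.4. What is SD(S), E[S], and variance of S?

SD(S) = 18.48, E[S] = 5.8, variance of S = 341.5104

S = 1.2Q + 9.4 is linear with a = 1.2, b = 9.4.
SD(Q) = √237.16 = 15.4.
SD(S) = |a|·SD(Q) = |1.2|·15.4 = 18.48.
E[S] = a·E[Q] + b = 1.2·(-3) + 9.4 = 5.8.
variance of S = a²·variance of Q = 1.2²·237.16 = 341.5104 (the additive constant 9.4 does not affect variance).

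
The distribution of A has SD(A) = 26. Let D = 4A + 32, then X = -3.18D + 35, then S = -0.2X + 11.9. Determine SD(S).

SD(D) = |4|·26 = 104.
SD(X) = |-3.18|·104 = 330.72.
SD(S) = |-0.2|·330.72 = 66.144.

SD(S) = 66.144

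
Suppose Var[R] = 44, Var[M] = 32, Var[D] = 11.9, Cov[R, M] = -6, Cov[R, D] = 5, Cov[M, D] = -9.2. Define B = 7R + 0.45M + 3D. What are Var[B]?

Var[B] = a²·Var[R] + b²·Var[M] + c²·Var[D] + 2ab·Cov[R, M] + 2ac·Cov[R, D] + 2bc·Cov[M, D], with a = 7, b = 0.45, c = 3.
= 2156 + 6.48 + 107.1 + (-37.8) + 210 + (-24.84)
= 2416.94.

Var[B] = 2416.94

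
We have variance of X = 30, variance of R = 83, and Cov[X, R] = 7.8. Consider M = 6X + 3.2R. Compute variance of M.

variance of M = 2229.44

variance of M = a²·variance of X + b²·variance of R + 2ab·Cov[X, R] with a = 6, b = 3.2.
= 6²·30 + 3.2²·83 + 2·6·3.2·7.8
= 1080 + 849.92 + 299.52 = 2229.44.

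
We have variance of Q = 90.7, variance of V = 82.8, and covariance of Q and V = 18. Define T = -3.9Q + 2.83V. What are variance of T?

variance of T = 1645.35192

variance of T = a²·variance of Q + b²·variance of V + 2ab·covariance of Q and V with a = -3.9, b = 2.83.
= (-3.9)²·90.7 + 2.83²·82.8 + 2·(-3.9)·2.83·18
= 1379.547 + 663.13692 + (-397.332) = 1645.35192.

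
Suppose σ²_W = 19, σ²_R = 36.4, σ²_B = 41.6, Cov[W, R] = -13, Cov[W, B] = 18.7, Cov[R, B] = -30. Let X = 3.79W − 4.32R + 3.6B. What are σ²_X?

σ²_X = 3360.46366

σ²_X = a²·σ²_W + b²·σ²_R + c²·σ²_B + 2ab·Cov[W, R] + 2ac·Cov[W, B] + 2bc·Cov[R, B], with a = 3.79, b = -4.32, c = 3.6.
= 272.9179 + 679.31136 + 539.136 + 425.6928 + 510.2856 + 933.12
= 3360.46366.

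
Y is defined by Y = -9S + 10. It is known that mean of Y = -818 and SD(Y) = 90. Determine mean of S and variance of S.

mean of S = 92, variance of S = 100

From Y = -9S + 10: mean of Y = a·mean of S + b, so mean of S = (mean of Y − b)/a = (-818 − 10)/(-9) = 92.
variance of Y = 90² = 8100.
variance of Y = a²·variance of S, so variance of S = 8100/(-9)² = 100.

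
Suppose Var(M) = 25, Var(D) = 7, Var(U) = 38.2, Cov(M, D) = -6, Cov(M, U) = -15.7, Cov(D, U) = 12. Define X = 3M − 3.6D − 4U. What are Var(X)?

Var(X) = 1778.92

Var(X) = a²·Var(M) + b²·Var(D) + c²·Var(U) + 2ab·Cov(M, D) + 2ac·Cov(M, U) + 2bc·Cov(D, U), with a = 3, b = -3.6, c = -4.
= 225 + 90.72 + 611.2 + 129.6 + 376.8 + 345.6
= 1778.92.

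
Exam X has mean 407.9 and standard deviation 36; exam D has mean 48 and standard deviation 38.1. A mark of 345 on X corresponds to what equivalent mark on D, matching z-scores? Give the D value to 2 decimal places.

z = (345 − 407.9)/36 ≈ -1.7472.
D = 48 + z·38.1 = 48 + (345 − 407.9)·38.1/36 ≈ -18.57.

D = -18.57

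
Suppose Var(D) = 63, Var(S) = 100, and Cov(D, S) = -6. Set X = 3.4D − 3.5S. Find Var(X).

Var(X) = a²·Var(D) + b²·Var(S) + 2ab·Cov(D, S) with a = 3.4, b = -3.5.
= 3.4²·63 + (-3.5)²·100 + 2·3.4·(-3.5)·(-6)
= 728.28 + 1225 + 142.8 = 2096.08.

Var(X) = 2096.08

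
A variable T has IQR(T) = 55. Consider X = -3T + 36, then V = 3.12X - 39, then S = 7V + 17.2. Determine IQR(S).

IQR(S) = 3603.6

IQR(X) = |-3|·55 = 165.
IQR(V) = |3.12|·165 = 514.8.
IQR(S) = |7|·514.8 = 3603.6.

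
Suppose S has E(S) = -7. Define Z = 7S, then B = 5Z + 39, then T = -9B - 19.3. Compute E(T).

E(Z) = 7·(-7) = -49.
E(B) = 5·(-49) + 39 = -206.
E(T) = (-9)·(-206) + (-19.3) = 1834.7.

E(T) = 1834.7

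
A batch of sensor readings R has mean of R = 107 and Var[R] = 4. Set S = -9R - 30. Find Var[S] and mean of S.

S = -9R - 30 is linear with a = -9, b = -30.
Var[S] = a²·Var[R] = (-9)²·4 = 324 (the additive constant -30 does not affect variance).
mean of S = a·mean of R + b = (-9)·107 + (-30) = -993.

Var[S] = 324, mean of S = -993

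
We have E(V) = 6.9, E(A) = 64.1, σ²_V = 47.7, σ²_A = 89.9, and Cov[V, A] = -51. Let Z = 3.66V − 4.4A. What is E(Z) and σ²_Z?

E(Z) = -256.786, σ²_Z = 4022.04212

E(Z) = 3.66·E(V) + (-4.4)·E(A) = 3.66·6.9 + (-4.4)·64.1 = -256.786.
σ²_Z = a²·σ²_V + b²·σ²_A + 2ab·Cov[V, A] with a = 3.66, b = -4.4.
= 3.66²·47.7 + (-4.4)²·89.9 + 2·3.66·(-4.4)·(-51)
= 638.97012 + 1740.464 + 1642.608 = 4022.04212.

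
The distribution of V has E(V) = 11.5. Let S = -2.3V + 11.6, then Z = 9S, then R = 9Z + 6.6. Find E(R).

E(S) = (-2.3)·11.5 + 11.6 = -14.85.
E(Z) = 9·(-14.85) = -133.65.
E(R) = 9·(-133.65) + 6.6 = -1196.25.

E(R) = -1196.25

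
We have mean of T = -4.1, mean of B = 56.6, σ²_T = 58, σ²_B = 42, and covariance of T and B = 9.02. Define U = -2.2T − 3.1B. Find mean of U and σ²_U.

mean of U = -166.44, σ²_U = 807.3728

mean of U = (-2.2)·mean of T + (-3.1)·mean of B = (-2.2)·(-4.1) + (-3.1)·56.6 = -166.44.
σ²_U = a²·σ²_T + b²·σ²_B + 2ab·covariance of T and B with a = -2.2, b = -3.1.
= (-2.2)²·58 + (-3.1)²·42 + 2·(-2.2)·(-3.1)·9.02
= 280.72 + 403.62 + 123.0328 = 807.3728.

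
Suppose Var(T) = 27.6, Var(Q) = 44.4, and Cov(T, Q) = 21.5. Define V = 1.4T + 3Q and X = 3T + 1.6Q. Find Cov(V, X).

Cov(V, X) = 570.7

By bilinearity, Cov(V, X) = ac·Var(T) + bd·Var(Q) + (ad+bc)·Cov(T, Q), with a=1.4, b=3, c=3, d=1.6.
ac·Var(T) = 1.4·3·27.6 = 115.92
bd·Var(Q) = 3·1.6·44.4 = 213.12
(ad+bc)·Cov(T, Q) = (11.24)·21.5 = 241.66
Cov(V, X) = 115.92 + 213.12 + 241.66 = 570.7.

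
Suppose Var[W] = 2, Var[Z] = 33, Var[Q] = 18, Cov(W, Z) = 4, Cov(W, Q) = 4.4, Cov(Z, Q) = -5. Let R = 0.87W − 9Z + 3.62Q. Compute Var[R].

Var[R] = a²·Var[W] + b²·Var[Z] + c²·Var[Q] + 2ab·Cov(W, Z) + 2ac·Cov(W, Q) + 2bc·Cov(Z, Q), with a = 0.87, b = -9, c = 3.62.
= 1.5138 + 2673 + 235.8792 + (-62.64) + 27.71472 + 325.8
= 3201.26772.

Var[R] = 3201.26772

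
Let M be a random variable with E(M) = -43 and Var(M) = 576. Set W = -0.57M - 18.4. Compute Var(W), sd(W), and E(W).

Var(W) = 187.1424, sd(W) = 13.68, E(W) = 6.11

W = -0.57M - 18.4 is linear with a = -0.57, b = -18.4.
Var(W) = a²·Var(M) = (-0.57)²·576 = 187.1424 (the additive constant -18.4 does not affect variance).
sd(M) = √576 = 24.
sd(W) = |a|·sd(M) = |-0.57|·24 = 13.68.
E(W) = a·E(M) + b = (-0.57)·(-43) + (-18.4) = 6.11.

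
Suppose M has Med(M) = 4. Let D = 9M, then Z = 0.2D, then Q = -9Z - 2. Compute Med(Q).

Med(D) = 9·4 = 36.
Med(Z) = 0.2·36 = 7.2.
Med(Q) = (-9)·7.2 + (-2) = -66.8.

Med(Q) = -66.8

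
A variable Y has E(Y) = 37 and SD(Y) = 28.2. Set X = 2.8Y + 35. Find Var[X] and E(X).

Var[X] = 6234.6816, E(X) = 138.6

X = 2.8Y + 35 is linear with a = 2.8, b = 35.
Var[Y] = 28.2² = 795.24.
Var[X] = a²·Var[Y] = 2.8²·795.24 = 6234.6816 (the additive constant 35 does not affect variance).
E(X) = a·E(Y) + b = 2.8·37 + 35 = 138.6.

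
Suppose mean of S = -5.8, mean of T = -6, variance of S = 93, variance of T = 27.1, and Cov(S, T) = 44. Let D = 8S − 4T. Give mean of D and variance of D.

mean of D = 8·mean of S + (-4)·mean of T = 8·(-5.8) + (-4)·(-6) = -22.4.
variance of D = a²·variance of S + b²·variance of T + 2ab·Cov(S, T) with a = 8, b = -4.
= 8²·93 + (-4)²·27.1 + 2·8·(-4)·44
= 5952 + 433.6 + (-2816) = 3569.6.

mean of D = -22.4, variance of D = 3569.6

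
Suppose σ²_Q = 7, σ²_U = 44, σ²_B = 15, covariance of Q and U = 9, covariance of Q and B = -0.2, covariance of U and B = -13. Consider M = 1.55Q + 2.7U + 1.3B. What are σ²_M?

σ²_M = a²·σ²_Q + b²·σ²_U + c²·σ²_B + 2ab·covariance of Q and U + 2ac·covariance of Q and B + 2bc·covariance of U and B, with a = 1.55, b = 2.7, c = 1.3.
= 16.8175 + 320.76 + 25.35 + 75.33 + (-0.806) + (-91.26)
= 346.1915.

σ²_M = 346.1915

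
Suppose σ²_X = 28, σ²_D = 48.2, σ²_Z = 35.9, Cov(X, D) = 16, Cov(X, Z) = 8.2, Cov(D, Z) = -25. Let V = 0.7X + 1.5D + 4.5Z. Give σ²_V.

σ²_V = a²·σ²_X + b²·σ²_D + c²·σ²_Z + 2ab·Cov(X, D) + 2ac·Cov(X, Z) + 2bc·Cov(D, Z), with a = 0.7, b = 1.5, c = 4.5.
= 13.72 + 108.45 + 726.975 + 33.6 + 51.66 + (-337.5)
= 596.905.

σ²_V = 596.905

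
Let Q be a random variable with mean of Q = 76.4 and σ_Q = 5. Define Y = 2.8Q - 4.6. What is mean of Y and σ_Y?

mean of Y = 209.32, σ_Y = 14

Y = 2.8Q - 4.6 is linear with a = 2.8, b = -4.6.
mean of Y = a·mean of Q + b = 2.8·76.4 + (-4.6) = 209.32.
σ_Y = |a|·σ_Q = |2.8|·5 = 14.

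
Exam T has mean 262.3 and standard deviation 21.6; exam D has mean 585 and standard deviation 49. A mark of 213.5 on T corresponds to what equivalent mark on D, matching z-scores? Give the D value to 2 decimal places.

D = 474.30

z = (213.5 − 262.3)/21.6 ≈ -2.2593.
D = 585 + z·49 = 585 + (213.5 − 262.3)·49/21.6 ≈ 474.30.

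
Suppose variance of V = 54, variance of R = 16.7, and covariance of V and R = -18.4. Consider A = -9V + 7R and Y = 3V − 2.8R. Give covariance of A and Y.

covariance of A and Y = -2635.4

By bilinearity, covariance of A and Y = ac·variance of V + bd·variance of R + (ad+bc)·covariance of V and R, with a=-9, b=7, c=3, d=-2.8.
ac·variance of V = (-9)·3·54 = -1458
bd·variance of R = 7·(-2.8)·16.7 = -327.32
(ad+bc)·covariance of V and R = (46.2)·(-18.4) = -850.08
covariance of A and Y = -1458 + (-327.32) + (-850.08) = -2635.4.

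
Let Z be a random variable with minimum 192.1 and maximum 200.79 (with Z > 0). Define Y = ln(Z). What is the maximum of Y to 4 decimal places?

ln(Z) is increasing on this domain, so max(Y) comes from max(Z) = 200.79: max(Y) = ln(200.79) ≈ 5.3023.

max(Y) = 5.3023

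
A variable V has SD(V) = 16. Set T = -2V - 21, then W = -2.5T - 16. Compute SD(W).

SD(W) = 80

SD(T) = |-2|·16 = 32.
SD(W) = |-2.5|·32 = 80.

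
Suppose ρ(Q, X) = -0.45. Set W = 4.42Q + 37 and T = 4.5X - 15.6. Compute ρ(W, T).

Linear rescalings preserve correlation up to sign; here the slopes 4.42 and 4.5 have the same sign, so ρ(W, T) = ρ(Q, X) = -0.45.

ρ(W, T) = -0.45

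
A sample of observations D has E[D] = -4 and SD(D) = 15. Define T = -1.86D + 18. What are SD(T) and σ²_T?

SD(T) = 27.9, σ²_T = 778.41

T = -1.86D + 18 is linear with a = -1.86, b = 18.
SD(T) = |a|·SD(D) = |-1.86|·15 = 27.9.
σ²_D = 15² = 225.
σ²_T = a²·σ²_D = (-1.86)²·225 = 778.41 (the additive constant 18 does not affect variance).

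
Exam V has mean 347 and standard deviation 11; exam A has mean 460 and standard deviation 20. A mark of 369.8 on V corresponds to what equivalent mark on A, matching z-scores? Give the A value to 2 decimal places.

z = (369.8 − 347)/11 ≈ 2.0727.
A = 460 + z·20 = 460 + (369.8 − 347)·20/11 ≈ 501.45.

A = 501.45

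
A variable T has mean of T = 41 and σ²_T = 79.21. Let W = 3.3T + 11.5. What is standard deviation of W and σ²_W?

standard deviation of W = 29.37, σ²_W = 862.5969

W = 3.3T + 11.5 is linear with a = 3.3, b = 11.5.
standard deviation of T = √79.21 = 8.9.
standard deviation of W = |a|·standard deviation of T = |3.3|·8.9 = 29.37.
σ²_W = a²·σ²_T = 3.3²·79.21 = 862.5969 (the additive constant 11.5 does not affect variance).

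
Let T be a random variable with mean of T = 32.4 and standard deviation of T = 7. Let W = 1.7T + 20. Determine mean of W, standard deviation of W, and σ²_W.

mean of W = 75.08, standard deviation of W = 11.9, σ²_W = 141.61

W = 1.7T + 20 is linear with a = 1.7, b = 20.
mean of W = a·mean of T + b = 1.7·32.4 + 20 = 75.08.
standard deviation of W = |a|·standard deviation of T = |1.7|·7 = 11.9.
σ²_T = 7² = 49.
σ²_W = a²·σ²_T = 1.7²·49 = 141.61 (the additive constant 20 does not affect variance).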